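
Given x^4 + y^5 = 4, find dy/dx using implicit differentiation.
Differentiate the relation implicitly: treat y = y(x) and apply the chain rule, so every y-derivative picks up a y' = dy/dx factor.

With everything moved to the left-hand side, differentiate term by term:
  d/dx[x^4] = 4x^3
  d/dx[y^5] = 5y^4·y'
  d/dx[-4] = 0

Separating the contributions that come from x directly and those that come through y:
  without y':      4x^3
  multiplying y':  5y^4

so (4x^3) + (5y^4)·y' = 0, and therefore
  dy/dx = -(4x^3)/(5y^4) = -4x^3/(5y^4)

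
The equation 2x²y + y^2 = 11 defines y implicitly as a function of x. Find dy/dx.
Differentiate both sides with respect to x, treating y as y(x). By the chain rule, any term containing y contributes a factor of y' = dy/dx when we differentiate it.

Move every term to one side and write the relation as F(x, y) = 0. Term by term,
  d/dx[2x^2y] = 2x^2·y' + 4xy
  d/dx[y^2] = 2y·y'
  d/dx[-11] = 0

The pieces without y' make up ∂F/∂x and the coefficient of y' is ∂F/∂y:
  ∂F/∂x = 4xy,
  ∂F/∂y = 2x^2 + 2y.

Since d/dx[F] = ∂F/∂x + (∂F/∂y)·y' = 0, solve for y':
  (∂F/∂y)·y' = -∂F/∂x
  dy/dx = -(∂F/∂x)/(∂F/∂y) = -(4xy)/(2x^2 + 2y) = -2xy/(x^2 + y)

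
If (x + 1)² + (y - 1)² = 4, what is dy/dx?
Apply d/dx to both sides, remembering that y depends on x. Each occurrence of y therefore brings in a y' = dy/dx via the chain rule.

With F(x, y) equal to the left-hand side minus the right, differentiate F term by term:
  d/dx[(x + 1)^2] = 2x + 2
  d/dx[(y - 1)^2] = 2·y'(y - 1)
  d/dx[-4] = 0
Adding these up, d/dx[F] = 0 becomes
  (2x + 2) + (2y - 2)·y' = 0,
so isolating y',
  dy/dx = -(2x + 2)/(2y - 2) = (-x - 1)/(y - 1)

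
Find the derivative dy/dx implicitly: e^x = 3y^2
Differentiate the relation implicitly: treat y = y(x) and apply the chain rule, so every y-derivative picks up a y' = dy/dx factor.

With everything moved to the left-hand side, differentiate term by term:
  d/dx[-3y^2] = -6y·y'
  d/dx[e^(x)] = e^(x)

Separating the contributions that come from x directly and those that come through y:
  without y':      e^(x)
  multiplying y':  -6y

so (e^(x)) + (-6y)·y' = 0, and therefore
  dy/dx = -(e^(x))/(-6y) = e^(x)/(6y)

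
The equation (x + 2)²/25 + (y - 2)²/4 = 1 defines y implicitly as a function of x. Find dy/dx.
Differentiate the relation implicitly: treat y = y(x) and apply the chain rule, so every y-derivative picks up a y' = dy/dx factor.

With everything moved to the left-hand side, differentiate term by term:
  d/dx[(x + 2)^2/25] = 2x/25 + 4/25
  d/dx[(y - 2)^2/4] = y'(y - 2)/2
  d/dx[-1] = 0

Separating the contributions that come from x directly and those that come through y:
  without y':      2x/25 + 4/25
  multiplying y':  y/2 - 1

so (2x/25 + 4/25) + (y/2 - 1)·y' = 0, and therefore
  dy/dx = -(2x/25 + 4/25)/(y/2 - 1)
        = -(2(x + 2)/25)/((y - 2)/2) = 4(-x - 2)/(25(y - 2))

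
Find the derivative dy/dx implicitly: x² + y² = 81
Differentiate both sides with respect to x, treating y as y(x). By the chain rule, any term containing y contributes a factor of y' = dy/dx when we differentiate it.

Move every term to one side and write the relation as F(x, y) = 0. Term by term,
  d/dx[x^2] = 2x
  d/dx[y^2] = 2y·y'
  d/dx[-81] = 0

The pieces without y' make up ∂F/∂x and the coefficient of y' is ∂F/∂y:
  ∂F/∂x = 2x,
  ∂F/∂y = 2y.

Since d/dx[F] = ∂F/∂x + (∂F/∂y)·y' = 0, solve for y':
  (∂F/∂y)·y' = -∂F/∂x
  dy/dx = -(∂F/∂x)/(∂F/∂y) = -(2x)/(2y) = -x/y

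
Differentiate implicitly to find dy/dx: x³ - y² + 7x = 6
Take d/dx of both sides. Since y is implicitly a function of x, the chain rule attaches a y' = dy/dx factor whenever we differentiate through y.

Set F(x, y) = (left side) − (right side), so the curve is F = 0. Differentiating each term of F:
  d/dx[x^3] = 3x^2
  d/dx[7x] = 7
  d/dx[-y^2] = -2y·y'
  d/dx[-6] = 0

Collecting, the y'-free part is the partial derivative in x and the y' coefficient is the partial derivative in y:
  ∂F/∂x = 3x^2 + 7
  ∂F/∂y = -2y

so d/dx[F(x, y(x))] = ∂F/∂x + (∂F/∂y)·y' = 0. Rearranging,
  dy/dx = -(∂F/∂x)/(∂F/∂y) = -(3x^2 + 7)/(-2y) = (3x^2 + 7)/(2y)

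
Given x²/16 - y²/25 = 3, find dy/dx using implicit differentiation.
Differentiate the relation implicitly: treat y = y(x) and apply the chain rule, so every y-derivative picks up a y' = dy/dx factor.

With everything moved to the left-hand side, differentiate term by term:
  d/dx[x^2/16] = x/8
  d/dx[-y^2/25] = -2y·y'/25
  d/dx[-3] = 0

Separating the contributions that come from x directly and those that come through y:
  without y':      x/8
  multiplying y':  -2y/25

so (x/8) + (-2y/25)·y' = 0, and therefore
  dy/dx = -(x/8)/(-2y/25) = 25x/(16y)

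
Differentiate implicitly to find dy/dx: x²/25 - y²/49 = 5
Differentiate the relation implicitly: treat y = y(x) and apply the chain rule, so every y-derivative picks up a y' = dy/dx factor.

With everything moved to the left-hand side, differentiate term by term:
  d/dx[x^2/25] = 2x/25
  d/dx[-y^2/49] = -2y·y'/49
  d/dx[-5] = 0

Separating the contributions that come from x directly and those that come through y:
  without y':      2x/25
  multiplying y':  -2y/49

so (2x/25) + (-2y/49)·y' = 0, and therefore
  dy/dx = -(2x/25)/(-2y/49) = 49x/(25y)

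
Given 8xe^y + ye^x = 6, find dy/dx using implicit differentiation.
Differentiate the relation implicitly: treat y = y(x) and apply the chain rule, so every y-derivative picks up a y' = dy/dx factor.

With everything moved to the left-hand side, differentiate term by term:
  d/dx[8x·e^(y)] = 8x·y'·e^(y) + 8e^(y)
  d/dx[y·e^(x)] = y·e^(x) + y'·e^(x)
  d/dx[-6] = 0

Separating the contributions that come from x directly and those that come through y:
  without y':      y·e^(x) + 8e^(y)
  multiplying y':  8x·e^(y) + e^(x)

so (y·e^(x) + 8e^(y)) + (8x·e^(y) + e^(x))·y' = 0, and therefore
  dy/dx = -(y·e^(x) + 8e^(y))/(8x·e^(y) + e^(x)) = (-y·e^(x) - 8e^(y))/(8x·e^(y) + e^(x))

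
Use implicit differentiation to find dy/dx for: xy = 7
Apply d/dx to both sides, remembering that y depends on x. Each occurrence of y therefore brings in a y' = dy/dx via the chain rule.

With F(x, y) equal to the left-hand side minus the right, differentiate F term by term:
  d/dx[xy] = x·y' + y
  d/dx[-7] = 0
Adding these up, d/dx[F] = 0 becomes
  (y) + (x)·y' = 0,
so isolating y',
  dy/dx = -(y)/(x) = -y/x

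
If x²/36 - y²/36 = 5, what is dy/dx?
Differentiate the relation implicitly: treat y = y(x) and apply the chain rule, so every y-derivative picks up a y' = dy/dx factor.

With everything moved to the left-hand side, differentiate term by term:
  d/dx[x^2/36] = x/18
  d/dx[-y^2/36] = -y·y'/18
  d/dx[-5] = 0

Separating the contributions that come from x directly and those that come through y:
  without y':      x/18
  multiplying y':  -y/18

so (x/18) + (-y/18)·y' = 0, and therefore
  dy/dx = -(x/18)/(-y/18) = x/y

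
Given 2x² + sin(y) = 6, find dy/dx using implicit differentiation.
Apply d/dx to both sides, remembering that y depends on x. Each occurrence of y therefore brings in a y' = dy/dx via the chain rule.

With F(x, y) equal to the left-hand side minus the right, differentiate F term by term:
  d/dx[2x^2] = 4x
  d/dx[sin(y)] = y'·cos(y)
  d/dx[-6] = 0
Adding these up, d/dx[F] = 0 becomes
  (4x) + (cos(y))·y' = 0,
so isolating y',
  dy/dx = -(4x)/(cos(y)) = -4x/cos(y)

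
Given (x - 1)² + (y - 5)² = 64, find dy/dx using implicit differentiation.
Differentiate both sides with respect to x, treating y as y(x). By the chain rule, any term containing y contributes a factor of y' = dy/dx when we differentiate it.

Move every term to one side and write the relation as F(x, y) = 0. Term by term,
  d/dx[(x - 1)^2] = 2x - 2
  d/dx[(y - 5)^2] = 2·y'(y - 5)
  d/dx[-64] = 0

The pieces without y' make up ∂F/∂x and the coefficient of y' is ∂F/∂y:
  ∂F/∂x = 2x - 2,
  ∂F/∂y = 2y - 10.

Since d/dx[F] = ∂F/∂x + (∂F/∂y)·y' = 0, solve for y':
  (∂F/∂y)·y' = -∂F/∂x
  dy/dx = -(∂F/∂x)/(∂F/∂y) = -(2x - 2)/(2y - 10) = (1 - x)/(y - 5)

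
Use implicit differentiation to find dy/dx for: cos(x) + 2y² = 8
Differentiate the relation implicitly: treat y = y(x) and apply the chain rule, so every y-derivative picks up a y' = dy/dx factor.

With everything moved to the left-hand side, differentiate term by term:
  d/dx[2y^2] = 4y·y'
  d/dx[cos(x)] = -sin(x)
  d/dx[-8] = 0

Separating the contributions that come from x directly and those that come through y:
  without y':      -sin(x)
  multiplying y':  4y

so (-sin(x)) + (4y)·y' = 0, and therefore
  dy/dx = -(-sin(x))/(4y) = sin(x)/(4y)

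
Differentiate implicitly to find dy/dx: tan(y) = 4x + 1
Apply d/dx to both sides, remembering that y depends on x. Each occurrence of y therefore brings in a y' = dy/dx via the chain rule.

With F(x, y) equal to the left-hand side minus the right, differentiate F term by term:
  d/dx[-4x] = -4
  d/dx[tan(y)] = y'(tan(y)^2 + 1)
  d/dx[-1] = 0
Adding these up, d/dx[F] = 0 becomes
  (-4) + (tan(y)^2 + 1)·y' = 0,
so isolating y',
  dy/dx = -(-4)/(tan(y)^2 + 1) = 4cos(y)^2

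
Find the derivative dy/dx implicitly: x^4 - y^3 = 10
Differentiate both sides with respect to x, treating y as y(x). By the chain rule, any term containing y contributes a factor of y' = dy/dx when we differentiate it.

Move every term to one side and write the relation as F(x, y) = 0. Term by term,
  d/dx[x^4] = 4x^3
  d/dx[-y^3] = -3y^2·y'
  d/dx[-10] = 0

The pieces without y' make up ∂F/∂x and the coefficient of y' is ∂F/∂y:
  ∂F/∂x = 4x^3,
  ∂F/∂y = -3y^2.

Since d/dx[F] = ∂F/∂x + (∂F/∂y)·y' = 0, solve for y':
  (∂F/∂y)·y' = -∂F/∂x
  dy/dx = -(∂F/∂x)/(∂F/∂y) = -(4x^3)/(-3y^2) = 4x^3/(3y^2)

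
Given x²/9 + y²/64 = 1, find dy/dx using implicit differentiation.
Differentiate both sides with respect to x, treating y as y(x). By the chain rule, any term containing y contributes a factor of y' = dy/dx when we differentiate it.

Move every term to one side and write the relation as F(x, y) = 0. Term by term,
  d/dx[x^2/9] = 2x/9
  d/dx[y^2/64] = y·y'/32
  d/dx[-1] = 0

The pieces without y' make up ∂F/∂x and the coefficient of y' is ∂F/∂y:
  ∂F/∂x = 2x/9,
  ∂F/∂y = y/32.

Since d/dx[F] = ∂F/∂x + (∂F/∂y)·y' = 0, solve for y':
  (∂F/∂y)·y' = -∂F/∂x
  dy/dx = -(∂F/∂x)/(∂F/∂y) = -(2x/9)/(y/32) = -64x/(9y)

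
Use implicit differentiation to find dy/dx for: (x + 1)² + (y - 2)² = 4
Apply d/dx to both sides, remembering that y depends on x. Each occurrence of y therefore brings in a y' = dy/dx via the chain rule.

With F(x, y) equal to the left-hand side minus the right, differentiate F term by term:
  d/dx[(x + 1)^2] = 2x + 2
  d/dx[(y - 2)^2] = 2·y'(y - 2)
  d/dx[-4] = 0
Adding these up, d/dx[F] = 0 becomes
  (2x + 2) + (2y - 4)·y' = 0,
so isolating y',
  dy/dx = -(2x + 2)/(2y - 4) = (-x - 1)/(y - 2)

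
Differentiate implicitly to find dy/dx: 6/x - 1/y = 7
Differentiate the relation implicitly: treat y = y(x) and apply the chain rule, so every y-derivative picks up a y' = dy/dx factor.

With everything moved to the left-hand side, differentiate term by term:
  d/dx[-1/y] = y'/y^2
  d/dx[6/x] = -6/x^2
  d/dx[-7] = 0

Separating the contributions that come from x directly and those that come through y:
  without y':      -6/x^2
  multiplying y':  y^(-2)

so (-6/x^2) + (y^(-2))·y' = 0, and therefore
  dy/dx = -(-6/x^2)/(y^(-2)) = 6y^2/x^2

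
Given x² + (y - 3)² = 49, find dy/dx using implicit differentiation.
Differentiate both sides with respect to x, treating y as y(x). By the chain rule, any term containing y contributes a factor of y' = dy/dx when we differentiate it.

Move every term to one side and write the relation as F(x, y) = 0. Term by term,
  d/dx[x^2] = 2x
  d/dx[(y - 3)^2] = 2·y'(y - 3)
  d/dx[-49] = 0

The pieces without y' make up ∂F/∂x and the coefficient of y' is ∂F/∂y:
  ∂F/∂x = 2x,
  ∂F/∂y = 2y - 6.

Since d/dx[F] = ∂F/∂x + (∂F/∂y)·y' = 0, solve for y':
  (∂F/∂y)·y' = -∂F/∂x
  dy/dx = -(∂F/∂x)/(∂F/∂y) = -(2x)/(2y - 6) = -x/(y - 3)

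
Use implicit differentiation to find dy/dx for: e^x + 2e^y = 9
Apply d/dx to both sides, remembering that y depends on x. Each occurrence of y therefore brings in a y' = dy/dx via the chain rule.

With F(x, y) equal to the left-hand side minus the right, differentiate F term by term:
  d/dx[e^(x)] = e^(x)
  d/dx[2e^(y)] = 2·y'·e^(y)
  d/dx[-9] = 0
Adding these up, d/dx[F] = 0 becomes
  (e^(x)) + (2e^(y))·y' = 0,
so isolating y',
  dy/dx = -(e^(x))/(2e^(y)) = -e^(x - y)/2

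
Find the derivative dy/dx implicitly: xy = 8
Apply d/dx to both sides, remembering that y depends on x. Each occurrence of y therefore brings in a y' = dy/dx via the chain rule.

With F(x, y) equal to the left-hand side minus the right, differentiate F term by term:
  d/dx[xy] = x·y' + y
  d/dx[-8] = 0
Adding these up, d/dx[F] = 0 becomes
  (y) + (x)·y' = 0,
so isolating y',
  dy/dx = -(y)/(x) = -y/x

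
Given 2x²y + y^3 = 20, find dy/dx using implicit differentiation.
Apply d/dx to both sides, remembering that y depends on x. Each occurrence of y therefore brings in a y' = dy/dx via the chain rule.

With F(x, y) equal to the left-hand side minus the right, differentiate F term by term:
  d/dx[2x^2y] = 2x^2·y' + 4xy
  d/dx[y^3] = 3y^2·y'
  d/dx[-20] = 0
Adding these up, d/dx[F] = 0 becomes
  (4xy) + (2x^2 + 3y^2)·y' = 0,
so isolating y',
  dy/dx = -(4xy)/(2x^2 + 3y^2) = -4xy/(2x^2 + 3y^2)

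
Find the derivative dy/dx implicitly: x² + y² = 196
Differentiate the relation implicitly: treat y = y(x) and apply the chain rule, so every y-derivative picks up a y' = dy/dx factor.

With everything moved to the left-hand side, differentiate term by term:
  d/dx[x^2] = 2x
  d/dx[y^2] = 2y·y'
  d/dx[-196] = 0

Separating the contributions that come from x directly and those that come through y:
  without y':      2x
  multiplying y':  2y

so (2x) + (2y)·y' = 0, and therefore
  dy/dx = -(2x)/(2y) = -x/y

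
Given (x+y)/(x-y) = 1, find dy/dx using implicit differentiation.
Apply d/dx to both sides, remembering that y depends on x. Each occurrence of y therefore brings in a y' = dy/dx via the chain rule.

With F(x, y) equal to the left-hand side minus the right, differentiate F term by term:
  d/dx[(x + y)/(x - y)] = (y' + 1)/(x - y) + (x + y)(y' - 1)/(x - y)^2
  d/dx[-1] = 0
Adding these up, d/dx[F] = 0 becomes
  (1/(x - y) - (x + y)/(x - y)^2) + (1/(x - y) + (x + y)/(x - y)^2)·y' = 0,
so isolating y',
  dy/dx = -(1/(x - y) - (x + y)/(x - y)^2)/(1/(x - y) + (x + y)/(x - y)^2)
        = -(-2y/(x - y)^2)/(2x/(x - y)^2) = y/x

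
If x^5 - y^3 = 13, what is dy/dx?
Take d/dx of both sides. Since y is implicitly a function of x, the chain rule attaches a y' = dy/dx factor whenever we differentiate through y.

Set F(x, y) = (left side) − (right side), so the curve is F = 0. Differentiating each term of F:
  d/dx[x^5] = 5x^4
  d/dx[-y^3] = -3y^2·y'
  d/dx[-13] = 0

Collecting, the y'-free part is the partial derivative in x and the y' coefficient is the partial derivative in y:
  ∂F/∂x = 5x^4
  ∂F/∂y = -3y^2

so d/dx[F(x, y(x))] = ∂F/∂x + (∂F/∂y)·y' = 0. Rearranging,
  dy/dx = -(∂F/∂x)/(∂F/∂y) = -(5x^4)/(-3y^2) = 5x^4/(3y^2)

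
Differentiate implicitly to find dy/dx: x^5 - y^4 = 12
Take d/dx of both sides. Since y is implicitly a function of x, the chain rule attaches a y' = dy/dx factor whenever we differentiate through y.

Set F(x, y) = (left side) − (right side), so the curve is F = 0. Differentiating each term of F:
  d/dx[x^5] = 5x^4
  d/dx[-y^4] = -4y^3·y'
  d/dx[-12] = 0

Collecting, the y'-free part is the partial derivative in x and the y' coefficient is the partial derivative in y:
  ∂F/∂x = 5x^4
  ∂F/∂y = -4y^3

so d/dx[F(x, y(x))] = ∂F/∂x + (∂F/∂y)·y' = 0. Rearranging,
  dy/dx = -(∂F/∂x)/(∂F/∂y) = -(5x^4)/(-4y^3) = 5x^4/(4y^3)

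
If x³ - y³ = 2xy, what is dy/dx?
Differentiate both sides with respect to x, treating y as y(x). By the chain rule, any term containing y contributes a factor of y' = dy/dx when we differentiate it.

Move every term to one side and write the relation as F(x, y) = 0. Term by term,
  d/dx[x^3] = 3x^2
  d/dx[-2xy] = -2x·y' - 2y
  d/dx[-y^3] = -3y^2·y'

The pieces without y' make up ∂F/∂x and the coefficient of y' is ∂F/∂y:
  ∂F/∂x = 3x^2 - 2y,
  ∂F/∂y = -2x - 3y^2.

Since d/dx[F] = ∂F/∂x + (∂F/∂y)·y' = 0, solve for y':
  (∂F/∂y)·y' = -∂F/∂x
  dy/dx = -(∂F/∂x)/(∂F/∂y) = -(3x^2 - 2y)/(-2x - 3y^2) = (3x^2 - 2y)/(2x + 3y^2)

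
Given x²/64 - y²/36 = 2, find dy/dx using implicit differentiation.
Differentiate the relation implicitly: treat y = y(x) and apply the chain rule, so every y-derivative picks up a y' = dy/dx factor.

With everything moved to the left-hand side, differentiate term by term:
  d/dx[x^2/64] = x/32
  d/dx[-y^2/36] = -y·y'/18
  d/dx[-2] = 0

Separating the contributions that come from x directly and those that come through y:
  without y':      x/32
  multiplying y':  -y/18

so (x/32) + (-y/18)·y' = 0, and therefore
  dy/dx = -(x/32)/(-y/18) = 9x/(16y)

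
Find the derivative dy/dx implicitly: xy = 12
Differentiate the relation implicitly: treat y = y(x) and apply the chain rule, so every y-derivative picks up a y' = dy/dx factor.

With everything moved to the left-hand side, differentiate term by term:
  d/dx[xy] = x·y' + y
  d/dx[-12] = 0

Separating the contributions that come from x directly and those that come through y:
  without y':      y
  multiplying y':  x

so (y) + (x)·y' = 0, and therefore
  dy/dx = -(y)/(x) = -y/x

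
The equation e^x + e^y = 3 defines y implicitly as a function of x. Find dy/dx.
Differentiate both sides with respect to x, treating y as y(x). By the chain rule, any term containing y contributes a factor of y' = dy/dx when we differentiate it.

Move every term to one side and write the relation as F(x, y) = 0. Term by term,
  d/dx[e^(x)] = e^(x)
  d/dx[e^(y)] = y'·e^(y)
  d/dx[-3] = 0

The pieces without y' make up ∂F/∂x and the coefficient of y' is ∂F/∂y:
  ∂F/∂x = e^(x),
  ∂F/∂y = e^(y).

Since d/dx[F] = ∂F/∂x + (∂F/∂y)·y' = 0, solve for y':
  (∂F/∂y)·y' = -∂F/∂x
  dy/dx = -(∂F/∂x)/(∂F/∂y) = -(e^(x))/(e^(y)) = -e^(x - y)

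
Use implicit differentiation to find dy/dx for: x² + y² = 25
Differentiate both sides with respect to x, treating y as y(x). By the chain rule, any term containing y contributes a factor of y' = dy/dx when we differentiate it.

Move every term to one side and write the relation as F(x, y) = 0. Term by term,
  d/dx[x^2] = 2x
  d/dx[y^2] = 2y·y'
  d/dx[-25] = 0

The pieces without y' make up ∂F/∂x and the coefficient of y' is ∂F/∂y:
  ∂F/∂x = 2x,
  ∂F/∂y = 2y.

Since d/dx[F] = ∂F/∂x + (∂F/∂y)·y' = 0, solve for y':
  (∂F/∂y)·y' = -∂F/∂x
  dy/dx = -(∂F/∂x)/(∂F/∂y) = -(2x)/(2y) = -x/y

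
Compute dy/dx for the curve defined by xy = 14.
Take d/dx of both sides. Since y is implicitly a function of x, the chain rule attaches a y' = dy/dx factor whenever we differentiate through y.

Set F(x, y) = (left side) − (right side), so the curve is F = 0. Differentiating each term of F:
  d/dx[xy] = x·y' + y
  d/dx[-14] = 0

Collecting, the y'-free part is the partial derivative in x and the y' coefficient is the partial derivative in y:
  ∂F/∂x = y
  ∂F/∂y = x

so d/dx[F(x, y(x))] = ∂F/∂x + (∂F/∂y)·y' = 0. Rearranging,
  dy/dx = -(∂F/∂x)/(∂F/∂y) = -(y)/(x) = -y/x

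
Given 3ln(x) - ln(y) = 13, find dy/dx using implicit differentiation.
Apply d/dx to both sides, remembering that y depends on x. Each occurrence of y therefore brings in a y' = dy/dx via the chain rule.

With F(x, y) equal to the left-hand side minus the right, differentiate F term by term:
  d/dx[3ln(x)] = 3/x
  d/dx[-ln(y)] = -y'/y
  d/dx[-13] = 0
Adding these up, d/dx[F] = 0 becomes
  (3/x) + (-1/y)·y' = 0,
so isolating y',
  dy/dx = -(3/x)/(-1/y) = 3y/x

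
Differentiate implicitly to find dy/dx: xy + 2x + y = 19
Differentiate the relation implicitly: treat y = y(x) and apply the chain rule, so every y-derivative picks up a y' = dy/dx factor.

With everything moved to the left-hand side, differentiate term by term:
  d/dx[xy] = x·y' + y
  d/dx[2x] = 2
  d/dx[y] = y'
  d/dx[-19] = 0

Separating the contributions that come from x directly and those that come through y:
  without y':      y + 2
  multiplying y':  x + 1

so (y + 2) + (x + 1)·y' = 0, and therefore
  dy/dx = -(y + 2)/(x + 1) = (-y - 2)/(x + 1)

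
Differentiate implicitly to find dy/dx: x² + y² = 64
Take d/dx of both sides. Since y is implicitly a function of x, the chain rule attaches a y' = dy/dx factor whenever we differentiate through y.

Set F(x, y) = (left side) − (right side), so the curve is F = 0. Differentiating each term of F:
  d/dx[x^2] = 2x
  d/dx[y^2] = 2y·y'
  d/dx[-64] = 0

Collecting, the y'-free part is the partial derivative in x and the y' coefficient is the partial derivative in y:
  ∂F/∂x = 2x
  ∂F/∂y = 2y

so d/dx[F(x, y(x))] = ∂F/∂x + (∂F/∂y)·y' = 0. Rearranging,
  dy/dx = -(∂F/∂x)/(∂F/∂y) = -(2x)/(2y) = -x/y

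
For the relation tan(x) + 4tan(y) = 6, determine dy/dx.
Take d/dx of both sides. Since y is implicitly a function of x, the chain rule attaches a y' = dy/dx factor whenever we differentiate through y.

Set F(x, y) = (left side) − (right side), so the curve is F = 0. Differentiating each term of F:
  d/dx[tan(x)] = tan(x)^2 + 1
  d/dx[4tan(y)] = 4·y'(tan(y)^2 + 1)
  d/dx[-6] = 0

Collecting, the y'-free part is the partial derivative in x and the y' coefficient is the partial derivative in y:
  ∂F/∂x = tan(x)^2 + 1
  ∂F/∂y = 4tan(y)^2 + 4

so d/dx[F(x, y(x))] = ∂F/∂x + (∂F/∂y)·y' = 0. Rearranging,
  dy/dx = -(∂F/∂x)/(∂F/∂y) = -(tan(x)^2 + 1)/(4tan(y)^2 + 4) = -cos(y)^2/(4cos(x)^2)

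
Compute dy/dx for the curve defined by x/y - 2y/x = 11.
Differentiate the relation implicitly: treat y = y(x) and apply the chain rule, so every y-derivative picks up a y' = dy/dx factor.

With everything moved to the left-hand side, differentiate term by term:
  d/dx[x/y] = -x·y'/y^2 + 1/y
  d/dx[-2y/x] = -2·y'/x + 2y/x^2
  d/dx[-11] = 0

Separating the contributions that come from x directly and those that come through y:
  without y':      1/y + 2y/x^2
  multiplying y':  -x/y^2 - 2/x

so (1/y + 2y/x^2) + (-x/y^2 - 2/x)·y' = 0, and therefore
  dy/dx = -(1/y + 2y/x^2)/(-x/y^2 - 2/x)
        = -((x^2 + 2y^2)/(x^2y))/(-(x^2 + 2y^2)/(xy^2)) = y/x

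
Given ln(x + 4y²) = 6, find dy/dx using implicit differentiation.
Differentiate the relation implicitly: treat y = y(x) and apply the chain rule, so every y-derivative picks up a y' = dy/dx factor.

With everything moved to the left-hand side, differentiate term by term:
  d/dx[ln(x + 4y^2)] = (8y·y' + 1)/(x + 4y^2)
  d/dx[-6] = 0

Separating the contributions that come from x directly and those that come through y:
  without y':      1/(x + 4y^2)
  multiplying y':  8y/(x + 4y^2)

so (1/(x + 4y^2)) + (8y/(x + 4y^2))·y' = 0, and therefore
  dy/dx = -(1/(x + 4y^2))/(8y/(x + 4y^2)) = -1/(8y)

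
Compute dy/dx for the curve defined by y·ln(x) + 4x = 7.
Differentiate the relation implicitly: treat y = y(x) and apply the chain rule, so every y-derivative picks up a y' = dy/dx factor.

With everything moved to the left-hand side, differentiate term by term:
  d/dx[4x] = 4
  d/dx[y·ln(x)] = y'·ln(x) + y/x
  d/dx[-7] = 0

Separating the contributions that come from x directly and those that come through y:
  without y':      4 + y/x
  multiplying y':  ln(x)

so (4 + y/x) + (ln(x))·y' = 0, and therefore
  dy/dx = -(4 + y/x)/(ln(x))
        = -((4x + y)/x)/(ln(x)) = (-4x - y)/(x·ln(x))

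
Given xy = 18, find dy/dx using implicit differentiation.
Apply d/dx to both sides, remembering that y depends on x. Each occurrence of y therefore brings in a y' = dy/dx via the chain rule.

With F(x, y) equal to the left-hand side minus the right, differentiate F term by term:
  d/dx[xy] = x·y' + y
  d/dx[-18] = 0
Adding these up, d/dx[F] = 0 becomes
  (y) + (x)·y' = 0,
so isolating y',
  dy/dx = -(y)/(x) = -y/x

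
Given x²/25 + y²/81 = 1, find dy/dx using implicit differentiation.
Take d/dx of both sides. Since y is implicitly a function of x, the chain rule attaches a y' = dy/dx factor whenever we differentiate through y.

Set F(x, y) = (left side) − (right side), so the curve is F = 0. Differentiating each term of F:
  d/dx[x^2/25] = 2x/25
  d/dx[y^2/81] = 2y·y'/81
  d/dx[-1] = 0

Collecting, the y'-free part is the partial derivative in x and the y' coefficient is the partial derivative in y:
  ∂F/∂x = 2x/25
  ∂F/∂y = 2y/81

so d/dx[F(x, y(x))] = ∂F/∂x + (∂F/∂y)·y' = 0. Rearranging,
  dy/dx = -(∂F/∂x)/(∂F/∂y) = -(2x/25)/(2y/81) = -81x/(25y)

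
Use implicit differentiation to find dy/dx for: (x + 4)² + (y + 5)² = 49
Differentiate both sides with respect to x, treating y as y(x). By the chain rule, any term containing y contributes a factor of y' = dy/dx when we differentiate it.

Move every term to one side and write the relation as F(x, y) = 0. Term by term,
  d/dx[(x + 4)^2] = 2x + 8
  d/dx[(y + 5)^2] = 2·y'(y + 5)
  d/dx[-49] = 0

The pieces without y' make up ∂F/∂x and the coefficient of y' is ∂F/∂y:
  ∂F/∂x = 2x + 8,
  ∂F/∂y = 2y + 10.

Since d/dx[F] = ∂F/∂x + (∂F/∂y)·y' = 0, solve for y':
  (∂F/∂y)·y' = -∂F/∂x
  dy/dx = -(∂F/∂x)/(∂F/∂y) = -(2x + 8)/(2y + 10) = (-x - 4)/(y + 5)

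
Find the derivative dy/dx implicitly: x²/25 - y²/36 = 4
Differentiate both sides with respect to x, treating y as y(x). By the chain rule, any term containing y contributes a factor of y' = dy/dx when we differentiate it.

Move every term to one side and write the relation as F(x, y) = 0. Term by term,
  d/dx[x^2/25] = 2x/25
  d/dx[-y^2/36] = -y·y'/18
  d/dx[-4] = 0

The pieces without y' make up ∂F/∂x and the coefficient of y' is ∂F/∂y:
  ∂F/∂x = 2x/25,
  ∂F/∂y = -y/18.

Since d/dx[F] = ∂F/∂x + (∂F/∂y)·y' = 0, solve for y':
  (∂F/∂y)·y' = -∂F/∂x
  dy/dx = -(∂F/∂x)/(∂F/∂y) = -(2x/25)/(-y/18) = 36x/(25y)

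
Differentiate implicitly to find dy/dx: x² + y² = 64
Take d/dx of both sides. Since y is implicitly a function of x, the chain rule attaches a y' = dy/dx factor whenever we differentiate through y.

Set F(x, y) = (left side) − (right side), so the curve is F = 0. Differentiating each term of F:
  d/dx[x^2] = 2x
  d/dx[y^2] = 2y·y'
  d/dx[-64] = 0

Collecting, the y'-free part is the partial derivative in x and the y' coefficient is the partial derivative in y:
  ∂F/∂x = 2x
  ∂F/∂y = 2y

so d/dx[F(x, y(x))] = ∂F/∂x + (∂F/∂y)·y' = 0. Rearranging,
  dy/dx = -(∂F/∂x)/(∂F/∂y) = -(2x)/(2y) = -x/y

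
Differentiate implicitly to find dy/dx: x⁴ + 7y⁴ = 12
Differentiate both sides with respect to x, treating y as y(x). By the chain rule, any term containing y contributes a factor of y' = dy/dx when we differentiate it.

Move every term to one side and write the relation as F(x, y) = 0. Term by term,
  d/dx[x^4] = 4x^3
  d/dx[7y^4] = 28y^3·y'
  d/dx[-12] = 0

The pieces without y' make up ∂F/∂x and the coefficient of y' is ∂F/∂y:
  ∂F/∂x = 4x^3,
  ∂F/∂y = 28y^3.

Since d/dx[F] = ∂F/∂x + (∂F/∂y)·y' = 0, solve for y':
  (∂F/∂y)·y' = -∂F/∂x
  dy/dx = -(∂F/∂x)/(∂F/∂y) = -(4x^3)/(28y^3) = -x^3/(7y^3)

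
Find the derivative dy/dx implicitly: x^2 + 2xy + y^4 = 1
Take d/dx of both sides. Since y is implicitly a function of x, the chain rule attaches a y' = dy/dx factor whenever we differentiate through y.

Set F(x, y) = (left side) − (right side), so the curve is F = 0. Differentiating each term of F:
  d/dx[x^2] = 2x
  d/dx[2xy] = 2x·y' + 2y
  d/dx[y^4] = 4y^3·y'
  d/dx[-1] = 0

Collecting, the y'-free part is the partial derivative in x and the y' coefficient is the partial derivative in y:
  ∂F/∂x = 2x + 2y
  ∂F/∂y = 2x + 4y^3

so d/dx[F(x, y(x))] = ∂F/∂x + (∂F/∂y)·y' = 0. Rearranging,
  dy/dx = -(∂F/∂x)/(∂F/∂y) = -(2x + 2y)/(2x + 4y^3) = (-x - y)/(x + 2y^3)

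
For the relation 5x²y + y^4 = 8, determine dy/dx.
Differentiate both sides with respect to x, treating y as y(x). By the chain rule, any term containing y contributes a factor of y' = dy/dx when we differentiate it.

Move every term to one side and write the relation as F(x, y) = 0. Term by term,
  d/dx[5x^2y] = 5x^2·y' + 10xy
  d/dx[y^4] = 4y^3·y'
  d/dx[-8] = 0

The pieces without y' make up ∂F/∂x and the coefficient of y' is ∂F/∂y:
  ∂F/∂x = 10xy,
  ∂F/∂y = 5x^2 + 4y^3.

Since d/dx[F] = ∂F/∂x + (∂F/∂y)·y' = 0, solve for y':
  (∂F/∂y)·y' = -∂F/∂x
  dy/dx = -(∂F/∂x)/(∂F/∂y) = -(10xy)/(5x^2 + 4y^3) = -10xy/(5x^2 + 4y^3)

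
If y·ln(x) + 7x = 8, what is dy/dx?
Take d/dx of both sides. Since y is implicitly a function of x, the chain rule attaches a y' = dy/dx factor whenever we differentiate through y.

Set F(x, y) = (left side) − (right side), so the curve is F = 0. Differentiating each term of F:
  d/dx[7x] = 7
  d/dx[y·ln(x)] = y'·ln(x) + y/x
  d/dx[-8] = 0

Collecting, the y'-free part is the partial derivative in x and the y' coefficient is the partial derivative in y:
  ∂F/∂x = 7 + y/x
  ∂F/∂y = ln(x)

so d/dx[F(x, y(x))] = ∂F/∂x + (∂F/∂y)·y' = 0. Rearranging,
  dy/dx = -(∂F/∂x)/(∂F/∂y) = -(7 + y/x)/(ln(x))
        = -((7x + y)/x)/(ln(x)) = (-7x - y)/(x·ln(x))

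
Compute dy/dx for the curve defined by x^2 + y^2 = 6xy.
Take d/dx of both sides. Since y is implicitly a function of x, the chain rule attaches a y' = dy/dx factor whenever we differentiate through y.

Set F(x, y) = (left side) − (right side), so the curve is F = 0. Differentiating each term of F:
  d/dx[x^2] = 2x
  d/dx[-6xy] = -6x·y' - 6y
  d/dx[y^2] = 2y·y'

Collecting, the y'-free part is the partial derivative in x and the y' coefficient is the partial derivative in y:
  ∂F/∂x = 2x - 6y
  ∂F/∂y = -6x + 2y

so d/dx[F(x, y(x))] = ∂F/∂x + (∂F/∂y)·y' = 0. Rearranging,
  dy/dx = -(∂F/∂x)/(∂F/∂y) = -(2x - 6y)/(-6x + 2y) = (x - 3y)/(3x - y)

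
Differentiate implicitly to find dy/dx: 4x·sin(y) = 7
Take d/dx of both sides. Since y is implicitly a function of x, the chain rule attaches a y' = dy/dx factor whenever we differentiate through y.

Set F(x, y) = (left side) − (right side), so the curve is F = 0. Differentiating each term of F:
  d/dx[4x·sin(y)] = 4x·y'·cos(y) + 4sin(y)
  d/dx[-7] = 0

Collecting, the y'-free part is the partial derivative in x and the y' coefficient is the partial derivative in y:
  ∂F/∂x = 4sin(y)
  ∂F/∂y = 4x·cos(y)

so d/dx[F(x, y(x))] = ∂F/∂x + (∂F/∂y)·y' = 0. Rearranging,
  dy/dx = -(∂F/∂x)/(∂F/∂y) = -(4sin(y))/(4x·cos(y)) = -tan(y)/x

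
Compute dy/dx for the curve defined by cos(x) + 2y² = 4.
Apply d/dx to both sides, remembering that y depends on x. Each occurrence of y therefore brings in a y' = dy/dx via the chain rule.

With F(x, y) equal to the left-hand side minus the right, differentiate F term by term:
  d/dx[2y^2] = 4y·y'
  d/dx[cos(x)] = -sin(x)
  d/dx[-4] = 0
Adding these up, d/dx[F] = 0 becomes
  (-sin(x)) + (4y)·y' = 0,
so isolating y',
  dy/dx = -(-sin(x))/(4y) = sin(x)/(4y)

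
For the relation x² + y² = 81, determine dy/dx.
Take d/dx of both sides. Since y is implicitly a function of x, the chain rule attaches a y' = dy/dx factor whenever we differentiate through y.

Set F(x, y) = (left side) − (right side), so the curve is F = 0. Differentiating each term of F:
  d/dx[x^2] = 2x
  d/dx[y^2] = 2y·y'
  d/dx[-81] = 0

Collecting, the y'-free part is the partial derivative in x and the y' coefficient is the partial derivative in y:
  ∂F/∂x = 2x
  ∂F/∂y = 2y

so d/dx[F(x, y(x))] = ∂F/∂x + (∂F/∂y)·y' = 0. Rearranging,
  dy/dx = -(∂F/∂x)/(∂F/∂y) = -(2x)/(2y) = -x/y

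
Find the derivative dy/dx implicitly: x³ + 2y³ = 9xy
Take d/dx of both sides. Since y is implicitly a function of x, the chain rule attaches a y' = dy/dx factor whenever we differentiate through y.

Set F(x, y) = (left side) − (right side), so the curve is F = 0. Differentiating each term of F:
  d/dx[x^3] = 3x^2
  d/dx[-9xy] = -9x·y' - 9y
  d/dx[2y^3] = 6y^2·y'

Collecting, the y'-free part is the partial derivative in x and the y' coefficient is the partial derivative in y:
  ∂F/∂x = 3x^2 - 9y
  ∂F/∂y = -9x + 6y^2

so d/dx[F(x, y(x))] = ∂F/∂x + (∂F/∂y)·y' = 0. Rearranging,
  dy/dx = -(∂F/∂x)/(∂F/∂y) = -(3x^2 - 9y)/(-9x + 6y^2) = (x^2 - 3y)/(3x - 2y^2)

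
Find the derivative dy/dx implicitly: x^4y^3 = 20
Take d/dx of both sides. Since y is implicitly a function of x, the chain rule attaches a y' = dy/dx factor whenever we differentiate through y.

Set F(x, y) = (left side) − (right side), so the curve is F = 0. Differentiating each term of F:
  d/dx[x^4y^3] = 3x^4y^2·y' + 4x^3y^3
  d/dx[-20] = 0

Collecting, the y'-free part is the partial derivative in x and the y' coefficient is the partial derivative in y:
  ∂F/∂x = 4x^3y^3
  ∂F/∂y = 3x^4y^2

so d/dx[F(x, y(x))] = ∂F/∂x + (∂F/∂y)·y' = 0. Rearranging,
  dy/dx = -(∂F/∂x)/(∂F/∂y) = -(4x^3y^3)/(3x^4y^2) = -4y/(3x)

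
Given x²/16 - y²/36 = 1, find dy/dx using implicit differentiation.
Differentiate both sides with respect to x, treating y as y(x). By the chain rule, any term containing y contributes a factor of y' = dy/dx when we differentiate it.

Move every term to one side and write the relation as F(x, y) = 0. Term by term,
  d/dx[x^2/16] = x/8
  d/dx[-y^2/36] = -y·y'/18
  d/dx[-1] = 0

The pieces without y' make up ∂F/∂x and the coefficient of y' is ∂F/∂y:
  ∂F/∂x = x/8,
  ∂F/∂y = -y/18.

Since d/dx[F] = ∂F/∂x + (∂F/∂y)·y' = 0, solve for y':
  (∂F/∂y)·y' = -∂F/∂x
  dy/dx = -(∂F/∂x)/(∂F/∂y) = -(x/8)/(-y/18) = 9x/(4y)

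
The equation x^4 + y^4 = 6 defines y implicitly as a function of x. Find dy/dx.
Differentiate both sides with respect to x, treating y as y(x). By the chain rule, any term containing y contributes a factor of y' = dy/dx when we differentiate it.

Move every term to one side and write the relation as F(x, y) = 0. Term by term,
  d/dx[x^4] = 4x^3
  d/dx[y^4] = 4y^3·y'
  d/dx[-6] = 0

The pieces without y' make up ∂F/∂x and the coefficient of y' is ∂F/∂y:
  ∂F/∂x = 4x^3,
  ∂F/∂y = 4y^3.

Since d/dx[F] = ∂F/∂x + (∂F/∂y)·y' = 0, solve for y':
  (∂F/∂y)·y' = -∂F/∂x
  dy/dx = -(∂F/∂x)/(∂F/∂y) = -(4x^3)/(4y^3) = -x^3/y^3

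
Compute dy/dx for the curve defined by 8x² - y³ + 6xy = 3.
Apply d/dx to both sides, remembering that y depends on x. Each occurrence of y therefore brings in a y' = dy/dx via the chain rule.

With F(x, y) equal to the left-hand side minus the right, differentiate F term by term:
  d/dx[8x^2] = 16x
  d/dx[6xy] = 6x·y' + 6y
  d/dx[-y^3] = -3y^2·y'
  d/dx[-3] = 0
Adding these up, d/dx[F] = 0 becomes
  (16x + 6y) + (6x - 3y^2)·y' = 0,
so isolating y',
  dy/dx = -(16x + 6y)/(6x - 3y^2) = 2(-8x - 3y)/(3(2x - y^2))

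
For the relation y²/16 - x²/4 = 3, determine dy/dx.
Differentiate both sides with respect to x, treating y as y(x). By the chain rule, any term containing y contributes a factor of y' = dy/dx when we differentiate it.

Move every term to one side and write the relation as F(x, y) = 0. Term by term,
  d/dx[-x^2/4] = -x/2
  d/dx[y^2/16] = y·y'/8
  d/dx[-3] = 0

The pieces without y' make up ∂F/∂x and the coefficient of y' is ∂F/∂y:
  ∂F/∂x = -x/2,
  ∂F/∂y = y/8.

Since d/dx[F] = ∂F/∂x + (∂F/∂y)·y' = 0, solve for y':
  (∂F/∂y)·y' = -∂F/∂x
  dy/dx = -(∂F/∂x)/(∂F/∂y) = -(-x/2)/(y/8) = 4x/y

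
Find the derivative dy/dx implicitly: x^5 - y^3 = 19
Differentiate the relation implicitly: treat y = y(x) and apply the chain rule, so every y-derivative picks up a y' = dy/dx factor.

With everything moved to the left-hand side, differentiate term by term:
  d/dx[x^5] = 5x^4
  d/dx[-y^3] = -3y^2·y'
  d/dx[-19] = 0

Separating the contributions that come from x directly and those that come through y:
  without y':      5x^4
  multiplying y':  -3y^2

so (5x^4) + (-3y^2)·y' = 0, and therefore
  dy/dx = -(5x^4)/(-3y^2) = 5x^4/(3y^2)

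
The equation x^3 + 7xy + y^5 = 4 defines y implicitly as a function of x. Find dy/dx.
Apply d/dx to both sides, remembering that y depends on x. Each occurrence of y therefore brings in a y' = dy/dx via the chain rule.

With F(x, y) equal to the left-hand side minus the right, differentiate F term by term:
  d/dx[x^3] = 3x^2
  d/dx[7xy] = 7x·y' + 7y
  d/dx[y^5] = 5y^4·y'
  d/dx[-4] = 0
Adding these up, d/dx[F] = 0 becomes
  (3x^2 + 7y) + (7x + 5y^4)·y' = 0,
so isolating y',
  dy/dx = -(3x^2 + 7y)/(7x + 5y^4) = (-3x^2 - 7y)/(7x + 5y^4)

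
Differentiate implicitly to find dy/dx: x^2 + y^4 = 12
Differentiate both sides with respect to x, treating y as y(x). By the chain rule, any term containing y contributes a factor of y' = dy/dx when we differentiate it.

Move every term to one side and write the relation as F(x, y) = 0. Term by term,
  d/dx[x^2] = 2x
  d/dx[y^4] = 4y^3·y'
  d/dx[-12] = 0

The pieces without y' make up ∂F/∂x and the coefficient of y' is ∂F/∂y:
  ∂F/∂x = 2x,
  ∂F/∂y = 4y^3.

Since d/dx[F] = ∂F/∂x + (∂F/∂y)·y' = 0, solve for y':
  (∂F/∂y)·y' = -∂F/∂x
  dy/dx = -(∂F/∂x)/(∂F/∂y) = -(2x)/(4y^3) = -x/(2y^3)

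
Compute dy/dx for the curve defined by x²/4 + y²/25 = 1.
Apply d/dx to both sides, remembering that y depends on x. Each occurrence of y therefore brings in a y' = dy/dx via the chain rule.

With F(x, y) equal to the left-hand side minus the right, differentiate F term by term:
  d/dx[x^2/4] = x/2
  d/dx[y^2/25] = 2y·y'/25
  d/dx[-1] = 0
Adding these up, d/dx[F] = 0 becomes
  (x/2) + (2y/25)·y' = 0,
so isolating y',
  dy/dx = -(x/2)/(2y/25) = -25x/(4y)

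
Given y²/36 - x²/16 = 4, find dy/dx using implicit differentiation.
Apply d/dx to both sides, remembering that y depends on x. Each occurrence of y therefore brings in a y' = dy/dx via the chain rule.

With F(x, y) equal to the left-hand side minus the right, differentiate F term by term:
  d/dx[-x^2/16] = -x/8
  d/dx[y^2/36] = y·y'/18
  d/dx[-4] = 0
Adding these up, d/dx[F] = 0 becomes
  (-x/8) + (y/18)·y' = 0,
so isolating y',
  dy/dx = -(-x/8)/(y/18) = 9x/(4y)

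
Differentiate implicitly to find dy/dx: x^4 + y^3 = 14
Apply d/dx to both sides, remembering that y depends on x. Each occurrence of y therefore brings in a y' = dy/dx via the chain rule.

With F(x, y) equal to the left-hand side minus the right, differentiate F term by term:
  d/dx[x^4] = 4x^3
  d/dx[y^3] = 3y^2·y'
  d/dx[-14] = 0
Adding these up, d/dx[F] = 0 becomes
  (4x^3) + (3y^2)·y' = 0,
so isolating y',
  dy/dx = -(4x^3)/(3y^2) = -4x^3/(3y^2)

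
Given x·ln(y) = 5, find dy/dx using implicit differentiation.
Differentiate the relation implicitly: treat y = y(x) and apply the chain rule, so every y-derivative picks up a y' = dy/dx factor.

With everything moved to the left-hand side, differentiate term by term:
  d/dx[x·ln(y)] = x·y'/y + ln(y)
  d/dx[-5] = 0

Separating the contributions that come from x directly and those that come through y:
  without y':      ln(y)
  multiplying y':  x/y

so (ln(y)) + (x/y)·y' = 0, and therefore
  dy/dx = -(ln(y))/(x/y) = -y·ln(y)/x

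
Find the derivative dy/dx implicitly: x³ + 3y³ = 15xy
Take d/dx of both sides. Since y is implicitly a function of x, the chain rule attaches a y' = dy/dx factor whenever we differentiate through y.

Set F(x, y) = (left side) − (right side), so the curve is F = 0. Differentiating each term of F:
  d/dx[x^3] = 3x^2
  d/dx[-15xy] = -15x·y' - 15y
  d/dx[3y^3] = 9y^2·y'

Collecting, the y'-free part is the partial derivative in x and the y' coefficient is the partial derivative in y:
  ∂F/∂x = 3x^2 - 15y
  ∂F/∂y = -15x + 9y^2

so d/dx[F(x, y(x))] = ∂F/∂x + (∂F/∂y)·y' = 0. Rearranging,
  dy/dx = -(∂F/∂x)/(∂F/∂y) = -(3x^2 - 15y)/(-15x + 9y^2) = (x^2 - 5y)/(5x - 3y^2)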